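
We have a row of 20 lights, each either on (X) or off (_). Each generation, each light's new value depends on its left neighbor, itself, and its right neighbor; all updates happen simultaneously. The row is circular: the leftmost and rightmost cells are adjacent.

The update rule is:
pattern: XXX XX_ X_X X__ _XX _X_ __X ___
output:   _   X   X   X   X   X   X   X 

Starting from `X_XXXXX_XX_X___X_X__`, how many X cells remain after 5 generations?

XXX___XXXXXXXXXXXXXX
__XXXXX_____________
XXX___XXXXXXXXXXXXXX  (repeats generation 1; period 2)
generation 5: XXX___XXXXXXXXXXXXXX
count of X: 17

17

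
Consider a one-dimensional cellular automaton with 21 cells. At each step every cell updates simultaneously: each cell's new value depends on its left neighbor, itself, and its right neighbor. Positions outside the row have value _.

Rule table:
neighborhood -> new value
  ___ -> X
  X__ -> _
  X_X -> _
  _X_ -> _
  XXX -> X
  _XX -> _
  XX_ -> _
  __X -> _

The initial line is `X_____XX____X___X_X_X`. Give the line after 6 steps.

__XXXX______X__X__X__

__XXX____XX___X______
X__X__XX____X___XXXXX
_________XX___X__XXX_
XXXXXXXX____X_____X__
_XXXXXX__XX___XXX___X
__XXXX______X__X__X__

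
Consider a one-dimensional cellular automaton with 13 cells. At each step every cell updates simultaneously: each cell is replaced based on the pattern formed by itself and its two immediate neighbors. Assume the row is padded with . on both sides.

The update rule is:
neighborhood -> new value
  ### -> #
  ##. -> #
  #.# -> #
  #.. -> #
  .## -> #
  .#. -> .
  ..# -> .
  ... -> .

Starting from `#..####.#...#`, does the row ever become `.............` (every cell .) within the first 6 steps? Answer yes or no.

no

.#.#####.#...
..#######.#..
..########.#.
..#########.#
..##########.
..###########
step 6 is ..###########, still not uniform .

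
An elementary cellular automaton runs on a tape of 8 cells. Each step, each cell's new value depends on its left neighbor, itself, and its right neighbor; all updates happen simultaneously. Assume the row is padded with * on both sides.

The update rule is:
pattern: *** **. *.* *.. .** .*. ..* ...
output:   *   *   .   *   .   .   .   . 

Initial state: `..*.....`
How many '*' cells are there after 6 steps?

*..*....
**..*...
***..*..
****..*.
*****...
******..
count of *: 6

6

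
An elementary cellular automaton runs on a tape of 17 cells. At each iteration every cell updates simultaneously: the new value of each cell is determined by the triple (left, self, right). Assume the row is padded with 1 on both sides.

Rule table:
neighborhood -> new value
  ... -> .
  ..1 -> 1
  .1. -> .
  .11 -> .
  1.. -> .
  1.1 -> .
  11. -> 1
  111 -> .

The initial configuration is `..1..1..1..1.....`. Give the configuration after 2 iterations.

.1..1..1..1.....1
...1..1..1.....1.

...1..1..1.....1.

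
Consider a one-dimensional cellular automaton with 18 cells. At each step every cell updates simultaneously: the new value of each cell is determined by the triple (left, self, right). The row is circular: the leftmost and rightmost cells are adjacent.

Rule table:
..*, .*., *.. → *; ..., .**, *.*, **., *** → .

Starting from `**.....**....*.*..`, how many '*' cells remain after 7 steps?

..*...*..*..**.***
****.*******......
............*....*
*..........***..**
.*........*...**..
***......***.*..*.
...*....*....****.
count of *: 6

6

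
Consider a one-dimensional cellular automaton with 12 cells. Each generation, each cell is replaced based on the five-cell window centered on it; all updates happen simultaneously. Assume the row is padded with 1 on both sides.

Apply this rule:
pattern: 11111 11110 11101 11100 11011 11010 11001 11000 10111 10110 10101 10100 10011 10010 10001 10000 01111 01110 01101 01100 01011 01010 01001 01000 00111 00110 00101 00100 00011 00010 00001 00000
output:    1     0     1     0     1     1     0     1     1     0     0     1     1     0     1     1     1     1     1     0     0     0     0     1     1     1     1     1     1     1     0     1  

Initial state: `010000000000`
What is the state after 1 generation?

111111111101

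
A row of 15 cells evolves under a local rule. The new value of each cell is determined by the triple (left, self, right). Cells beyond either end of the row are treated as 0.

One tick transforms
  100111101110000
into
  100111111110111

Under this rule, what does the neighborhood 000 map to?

At position 12 the neighborhood is 000; the next row has 1 there.

1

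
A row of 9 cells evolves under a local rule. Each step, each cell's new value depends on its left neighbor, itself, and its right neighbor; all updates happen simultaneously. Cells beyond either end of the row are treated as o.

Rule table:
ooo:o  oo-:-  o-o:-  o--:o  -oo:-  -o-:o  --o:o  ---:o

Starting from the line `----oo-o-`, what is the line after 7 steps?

ooo-ooooo

step 1: oooo---o-
step 2: ooo-oooo-
step 3: oo---oo--
step 4: o-ooo--oo
step 5: ---o-oo-o
step 6: oooo-----
step 7: ooo-ooooo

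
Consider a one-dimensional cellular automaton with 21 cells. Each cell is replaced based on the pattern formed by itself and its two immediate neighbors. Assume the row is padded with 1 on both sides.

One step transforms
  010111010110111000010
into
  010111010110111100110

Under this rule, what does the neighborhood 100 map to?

1

At position 15 the neighborhood is 100; the next row has 1 there.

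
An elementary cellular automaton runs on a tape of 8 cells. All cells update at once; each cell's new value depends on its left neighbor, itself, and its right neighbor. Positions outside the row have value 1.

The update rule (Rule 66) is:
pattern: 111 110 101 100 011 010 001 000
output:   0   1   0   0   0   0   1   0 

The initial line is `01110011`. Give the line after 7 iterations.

00010100
00100001
01000010
00000100
00001001
00010010
00100100

00100100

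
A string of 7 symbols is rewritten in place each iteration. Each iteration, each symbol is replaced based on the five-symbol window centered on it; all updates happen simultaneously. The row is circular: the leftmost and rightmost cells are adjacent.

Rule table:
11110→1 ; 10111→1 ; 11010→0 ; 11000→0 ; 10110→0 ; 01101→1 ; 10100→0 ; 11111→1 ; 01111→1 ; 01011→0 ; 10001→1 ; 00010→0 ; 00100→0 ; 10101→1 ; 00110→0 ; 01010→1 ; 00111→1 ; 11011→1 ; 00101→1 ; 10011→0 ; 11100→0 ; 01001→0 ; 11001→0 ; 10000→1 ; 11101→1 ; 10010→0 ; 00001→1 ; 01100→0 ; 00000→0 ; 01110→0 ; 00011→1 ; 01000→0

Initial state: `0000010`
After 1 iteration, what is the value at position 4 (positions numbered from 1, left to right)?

1001000
position 4 holds 1

1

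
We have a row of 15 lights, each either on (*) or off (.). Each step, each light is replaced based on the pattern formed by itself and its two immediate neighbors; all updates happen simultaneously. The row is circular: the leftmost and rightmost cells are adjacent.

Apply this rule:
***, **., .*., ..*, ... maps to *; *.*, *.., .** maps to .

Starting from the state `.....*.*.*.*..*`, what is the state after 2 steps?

..****.*.*.*..*

.*****.*.*.*.**
..****.*.*.*..*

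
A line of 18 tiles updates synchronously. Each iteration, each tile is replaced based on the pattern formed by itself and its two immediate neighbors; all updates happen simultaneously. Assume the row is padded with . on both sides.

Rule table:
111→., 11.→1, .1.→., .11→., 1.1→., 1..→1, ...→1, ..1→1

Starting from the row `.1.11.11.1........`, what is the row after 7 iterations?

111.1..11111111.11

1...1..1..11111111
.111.11.11.......1
1..1..1..11111111.
.11.11.11.......11
1.1..1..11111111.1
...11.11.......1..
111.1..11111111.11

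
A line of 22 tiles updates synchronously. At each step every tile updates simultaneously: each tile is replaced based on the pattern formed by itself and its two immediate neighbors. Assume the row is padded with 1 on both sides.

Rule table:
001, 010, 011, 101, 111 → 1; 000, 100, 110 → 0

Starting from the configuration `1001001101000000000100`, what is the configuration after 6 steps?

0011011011000000001101
0110110110000000011011
1101101100000000110111
1011011000000001101111
0110110000000011011111
1101100000000110111111

1101100000000110111111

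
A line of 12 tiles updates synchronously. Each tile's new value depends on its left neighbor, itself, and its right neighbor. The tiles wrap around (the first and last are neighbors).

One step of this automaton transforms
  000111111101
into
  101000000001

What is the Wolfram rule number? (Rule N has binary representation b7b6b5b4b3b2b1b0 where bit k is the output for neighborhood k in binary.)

22

position 4: 111 → 0  (bit 7 = 0)
position 9: 110 → 0  (bit 6 = 0)
position 10: 101 → 0  (bit 5 = 0)
position 0: 100 → 1  (bit 4 = 1)
position 3: 011 → 0  (bit 3 = 0)
position 11: 010 → 1  (bit 2 = 1)
position 2: 001 → 1  (bit 1 = 1)
position 1: 000 → 0  (bit 0 = 0)
bits b7..b0 = 00010110 = 22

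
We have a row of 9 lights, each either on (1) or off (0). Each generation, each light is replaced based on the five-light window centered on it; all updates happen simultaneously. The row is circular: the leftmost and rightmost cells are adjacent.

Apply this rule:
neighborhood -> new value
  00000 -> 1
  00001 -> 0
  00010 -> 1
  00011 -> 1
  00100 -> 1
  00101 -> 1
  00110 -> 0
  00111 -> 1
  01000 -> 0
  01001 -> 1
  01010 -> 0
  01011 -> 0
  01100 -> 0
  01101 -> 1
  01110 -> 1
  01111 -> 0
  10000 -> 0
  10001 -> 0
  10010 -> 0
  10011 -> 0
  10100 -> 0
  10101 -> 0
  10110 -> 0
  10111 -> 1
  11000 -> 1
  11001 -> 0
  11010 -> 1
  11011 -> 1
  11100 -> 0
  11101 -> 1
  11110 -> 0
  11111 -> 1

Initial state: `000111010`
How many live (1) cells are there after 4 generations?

001111100
011010010
001101011
000110000
count of 1: 2

2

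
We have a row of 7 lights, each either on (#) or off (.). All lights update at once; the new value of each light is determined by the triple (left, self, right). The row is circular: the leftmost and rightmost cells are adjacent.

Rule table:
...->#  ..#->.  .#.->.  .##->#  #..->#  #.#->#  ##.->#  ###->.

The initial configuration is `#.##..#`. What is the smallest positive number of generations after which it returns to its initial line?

28

#####.#
....###
###.#.#
..##.##
#.#####
###....
#.####.
.##..##
####.##
...###.
##.#.##
.##.##.
.######
##....#
.####.#
##..##.
###.###
..###..
#.#.###
##.##..
######.
#....##
####.#.
#..##.#
##.####
.###...
.#.####
#.##..#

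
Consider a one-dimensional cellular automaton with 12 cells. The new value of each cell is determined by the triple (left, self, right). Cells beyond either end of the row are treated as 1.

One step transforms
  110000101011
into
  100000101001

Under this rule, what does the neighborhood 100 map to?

At position 2 the neighborhood is 100; the next row has 0 there.

0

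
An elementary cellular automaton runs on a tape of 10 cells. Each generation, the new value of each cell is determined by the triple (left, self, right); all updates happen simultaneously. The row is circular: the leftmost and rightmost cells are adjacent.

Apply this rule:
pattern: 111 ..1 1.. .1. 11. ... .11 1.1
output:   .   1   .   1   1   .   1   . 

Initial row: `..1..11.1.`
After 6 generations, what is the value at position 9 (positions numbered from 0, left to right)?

.

.11.111.1.
111.1.1.1.
1.1.1.1.1.
1.1.1.1.1.  (fixed point — unchanged through generation 6)
position 9 holds .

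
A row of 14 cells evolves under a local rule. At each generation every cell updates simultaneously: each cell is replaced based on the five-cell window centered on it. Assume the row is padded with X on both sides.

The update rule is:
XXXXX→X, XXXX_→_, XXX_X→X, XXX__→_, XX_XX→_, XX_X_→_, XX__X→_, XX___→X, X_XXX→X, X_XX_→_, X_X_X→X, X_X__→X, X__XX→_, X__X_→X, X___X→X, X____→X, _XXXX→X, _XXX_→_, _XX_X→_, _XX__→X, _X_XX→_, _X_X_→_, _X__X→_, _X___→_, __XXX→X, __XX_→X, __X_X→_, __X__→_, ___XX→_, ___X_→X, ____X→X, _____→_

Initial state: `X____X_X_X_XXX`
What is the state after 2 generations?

_XXXX__X_X_XXX
_XX___X__X_XXX

_XX___X__X_XXX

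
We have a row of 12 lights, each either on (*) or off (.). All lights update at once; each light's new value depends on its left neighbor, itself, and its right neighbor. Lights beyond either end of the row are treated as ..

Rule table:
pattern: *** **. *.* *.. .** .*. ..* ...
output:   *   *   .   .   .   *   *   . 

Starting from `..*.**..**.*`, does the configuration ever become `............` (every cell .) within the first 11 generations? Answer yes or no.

generation 1: .**..*.*.*.*
generation 2: *.*.**.*.*.*
generation 3: *.*..*.*.*.*
generation 4: *.*.**.*.*.*  (repeats generation 2; period 2)
generation 11: *.*..*.*.*.*
generation 11 is *.*..*.*.*.*, still not uniform .

no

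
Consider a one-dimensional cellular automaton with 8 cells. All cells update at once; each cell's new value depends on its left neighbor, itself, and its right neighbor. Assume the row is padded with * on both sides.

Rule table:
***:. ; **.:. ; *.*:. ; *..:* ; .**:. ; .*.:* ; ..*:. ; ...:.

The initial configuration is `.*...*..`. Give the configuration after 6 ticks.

...*....

tick 1: .**..**.
tick 2: ...*....
tick 3: *..**...
tick 4: .*...*..  (repeats tick 0; period 4)
tick 6: ...*....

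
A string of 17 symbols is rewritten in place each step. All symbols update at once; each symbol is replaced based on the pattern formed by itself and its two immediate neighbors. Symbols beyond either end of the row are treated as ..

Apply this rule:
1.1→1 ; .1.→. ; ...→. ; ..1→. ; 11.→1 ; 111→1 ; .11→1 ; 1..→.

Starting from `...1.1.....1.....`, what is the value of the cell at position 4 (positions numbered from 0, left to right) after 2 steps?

....1............
.................
position 4 holds .

.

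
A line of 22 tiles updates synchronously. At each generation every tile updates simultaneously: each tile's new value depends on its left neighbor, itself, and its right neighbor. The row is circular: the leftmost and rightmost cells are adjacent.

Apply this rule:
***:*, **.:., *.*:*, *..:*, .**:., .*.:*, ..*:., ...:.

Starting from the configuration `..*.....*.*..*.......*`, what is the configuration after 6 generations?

generation 1: *.**....****.**......*
generation 2: .*..*....**.*..*......
generation 3: .**.**.....***.**.....
generation 4: ...*..*.....*.*..*....
generation 5: ...**.**....****.**...
generation 6: .....*..*....**.*..*..

.....*..*....**.*..*..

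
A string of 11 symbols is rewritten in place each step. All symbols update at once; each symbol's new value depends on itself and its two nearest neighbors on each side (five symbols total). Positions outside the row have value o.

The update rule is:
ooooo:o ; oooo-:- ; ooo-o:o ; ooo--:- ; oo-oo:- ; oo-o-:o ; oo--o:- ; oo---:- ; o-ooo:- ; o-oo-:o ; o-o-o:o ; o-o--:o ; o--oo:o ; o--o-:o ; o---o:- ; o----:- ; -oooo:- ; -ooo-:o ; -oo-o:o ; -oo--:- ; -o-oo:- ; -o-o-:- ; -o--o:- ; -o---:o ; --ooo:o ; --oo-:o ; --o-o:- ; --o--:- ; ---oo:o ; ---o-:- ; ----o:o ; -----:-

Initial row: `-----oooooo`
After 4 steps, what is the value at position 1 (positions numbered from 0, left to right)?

o

step 1: ---ooo-oooo
step 2: --oooo---oo
step 3: -oo-----oo-
step 4: -o----oooo-
position 1 holds o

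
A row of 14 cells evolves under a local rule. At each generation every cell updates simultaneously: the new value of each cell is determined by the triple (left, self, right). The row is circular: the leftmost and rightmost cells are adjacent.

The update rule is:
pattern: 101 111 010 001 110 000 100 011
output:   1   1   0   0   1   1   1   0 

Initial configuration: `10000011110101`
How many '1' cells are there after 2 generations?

11111001111010
01111100111101
count of 1: 10

10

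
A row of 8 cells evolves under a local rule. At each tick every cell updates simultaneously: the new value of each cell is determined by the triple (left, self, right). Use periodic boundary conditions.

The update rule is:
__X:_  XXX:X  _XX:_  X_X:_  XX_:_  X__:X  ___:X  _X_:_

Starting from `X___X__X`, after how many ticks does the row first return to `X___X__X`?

16

_XX__X__
___X__XX
XX__X___
__X__XX_
X__X___X
_X__XX__
__X___XX
X__XX___
_X___XX_
__XX___X
X___XX__
_XX___X_
___XX__X
XX___X__
__XX__X_
X___X__X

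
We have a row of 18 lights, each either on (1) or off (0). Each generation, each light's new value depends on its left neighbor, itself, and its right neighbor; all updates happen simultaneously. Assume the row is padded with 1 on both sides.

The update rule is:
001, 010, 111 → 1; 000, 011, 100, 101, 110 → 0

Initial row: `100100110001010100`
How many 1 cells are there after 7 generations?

8

001101000011010101
010001000100010100
010011001100110101
010100010001000100
010100110011001101
010101000100010000
010101001100110001
count of 1: 8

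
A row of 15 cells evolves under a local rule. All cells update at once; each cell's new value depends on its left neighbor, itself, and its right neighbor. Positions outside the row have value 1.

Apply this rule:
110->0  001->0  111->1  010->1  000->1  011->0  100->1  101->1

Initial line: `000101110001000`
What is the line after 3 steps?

110110101101110
101001110010101
011100101011110

011100101011110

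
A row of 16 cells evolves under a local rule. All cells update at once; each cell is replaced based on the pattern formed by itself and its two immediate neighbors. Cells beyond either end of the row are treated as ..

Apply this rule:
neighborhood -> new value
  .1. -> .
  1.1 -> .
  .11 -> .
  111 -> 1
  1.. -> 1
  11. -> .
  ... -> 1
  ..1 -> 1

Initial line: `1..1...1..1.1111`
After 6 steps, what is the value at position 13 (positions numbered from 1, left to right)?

1

.11.111.11...11.
1....1....111..1
.1111.1111.1.11.
1.11...11......1
....111..111111.
1111.1.11.1111.1
position 13 holds 1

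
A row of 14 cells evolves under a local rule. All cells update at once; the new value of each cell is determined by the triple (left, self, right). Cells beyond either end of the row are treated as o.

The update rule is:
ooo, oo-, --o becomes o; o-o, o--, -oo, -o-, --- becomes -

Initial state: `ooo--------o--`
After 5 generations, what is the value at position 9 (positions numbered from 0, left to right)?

o

ooo-------o--o
ooo------o--o-
ooo-----o--o--
ooo----o--o--o
ooo---o--o--o-
position 9 holds o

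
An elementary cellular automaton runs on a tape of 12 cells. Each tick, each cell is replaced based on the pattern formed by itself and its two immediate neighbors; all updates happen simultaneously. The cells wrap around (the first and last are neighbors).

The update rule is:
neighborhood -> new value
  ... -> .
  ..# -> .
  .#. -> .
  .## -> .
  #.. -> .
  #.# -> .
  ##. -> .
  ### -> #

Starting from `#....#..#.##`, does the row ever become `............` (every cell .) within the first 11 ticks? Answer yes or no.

yes

tick 1: ...........#
tick 2: ............
all cells are . at tick 2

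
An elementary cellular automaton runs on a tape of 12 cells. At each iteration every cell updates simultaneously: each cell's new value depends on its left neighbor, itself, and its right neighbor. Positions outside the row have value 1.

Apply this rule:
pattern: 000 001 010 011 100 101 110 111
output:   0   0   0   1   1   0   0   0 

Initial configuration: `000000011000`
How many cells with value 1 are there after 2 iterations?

100000010100
010000000010
count of 1: 2

2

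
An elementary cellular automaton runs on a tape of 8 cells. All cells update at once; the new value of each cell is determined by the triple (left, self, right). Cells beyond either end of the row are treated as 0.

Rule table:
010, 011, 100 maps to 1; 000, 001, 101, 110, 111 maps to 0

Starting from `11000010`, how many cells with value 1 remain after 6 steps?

10100011
10110010
10101011
10101010
10101011  (repeats step 3; period 2)
step 6: 10101010
count of 1: 4

4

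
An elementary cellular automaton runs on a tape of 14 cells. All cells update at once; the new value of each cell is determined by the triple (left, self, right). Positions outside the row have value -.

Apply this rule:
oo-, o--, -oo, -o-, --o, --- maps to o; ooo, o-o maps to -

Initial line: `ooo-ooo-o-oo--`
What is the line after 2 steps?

o-o-o-o-o-o--o

step 1: o-o-o-o-o-oooo
step 2: o-o-o-o-o-o--o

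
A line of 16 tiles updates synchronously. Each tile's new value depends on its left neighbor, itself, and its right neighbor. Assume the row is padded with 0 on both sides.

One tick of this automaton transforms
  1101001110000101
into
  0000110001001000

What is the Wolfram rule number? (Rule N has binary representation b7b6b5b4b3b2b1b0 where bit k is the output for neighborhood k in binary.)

position 7: 111 → 0  (bit 7 = 0)
position 1: 110 → 0  (bit 6 = 0)
position 2: 101 → 0  (bit 5 = 0)
position 4: 100 → 1  (bit 4 = 1)
position 0: 011 → 0  (bit 3 = 0)
position 3: 010 → 0  (bit 2 = 0)
position 5: 001 → 1  (bit 1 = 1)
position 10: 000 → 0  (bit 0 = 0)
bits b7..b0 = 00010010 = 18

18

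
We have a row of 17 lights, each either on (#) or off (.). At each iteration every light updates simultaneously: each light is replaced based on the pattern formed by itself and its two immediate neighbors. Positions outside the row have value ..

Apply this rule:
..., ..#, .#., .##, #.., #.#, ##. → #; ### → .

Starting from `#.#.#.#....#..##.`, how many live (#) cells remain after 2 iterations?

#################
#...............#
count of #: 2

2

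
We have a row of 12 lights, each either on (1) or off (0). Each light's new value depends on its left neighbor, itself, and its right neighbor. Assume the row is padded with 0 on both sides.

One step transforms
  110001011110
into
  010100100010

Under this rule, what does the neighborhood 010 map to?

At position 5 the neighborhood is 010; the next row has 0 there.

0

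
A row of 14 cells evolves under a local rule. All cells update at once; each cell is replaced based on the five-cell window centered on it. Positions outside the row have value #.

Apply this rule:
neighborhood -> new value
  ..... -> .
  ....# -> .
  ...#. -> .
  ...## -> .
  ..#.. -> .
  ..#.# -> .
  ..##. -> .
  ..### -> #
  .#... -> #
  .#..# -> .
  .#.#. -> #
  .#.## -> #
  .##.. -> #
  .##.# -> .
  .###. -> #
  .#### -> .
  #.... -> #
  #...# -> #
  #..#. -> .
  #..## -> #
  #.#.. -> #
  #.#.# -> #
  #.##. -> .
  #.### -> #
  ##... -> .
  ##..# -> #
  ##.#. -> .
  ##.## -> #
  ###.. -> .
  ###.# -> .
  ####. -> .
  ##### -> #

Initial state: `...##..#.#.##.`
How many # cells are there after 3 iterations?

.#..##..###..#
.#.#.#####.###
.#####.#..##.#
count of #: 9

9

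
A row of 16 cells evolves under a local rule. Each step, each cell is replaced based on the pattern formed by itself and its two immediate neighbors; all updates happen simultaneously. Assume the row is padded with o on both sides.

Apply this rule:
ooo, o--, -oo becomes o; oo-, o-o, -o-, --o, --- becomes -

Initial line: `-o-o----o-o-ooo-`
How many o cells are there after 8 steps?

----o-------oo--
o----o------o-o-
-o----o---------
--o----o--------
o--o----o-------
-o--o----o------
--o--o----o-----
o--o--o----o----
count of o: 4

4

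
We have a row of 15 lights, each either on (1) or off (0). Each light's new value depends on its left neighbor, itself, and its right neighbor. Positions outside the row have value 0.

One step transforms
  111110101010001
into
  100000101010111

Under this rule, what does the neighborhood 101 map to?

0

At position 5 the neighborhood is 101; the next row has 0 there.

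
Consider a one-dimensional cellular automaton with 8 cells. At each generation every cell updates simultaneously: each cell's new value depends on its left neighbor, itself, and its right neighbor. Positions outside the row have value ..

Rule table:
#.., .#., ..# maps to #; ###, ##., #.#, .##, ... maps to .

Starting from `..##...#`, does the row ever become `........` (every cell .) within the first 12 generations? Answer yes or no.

.#..#.##
#####...
.....#..
....###.
...#...#
..###.##
.#......
###.....
...#....
..###...
.#...#..
###.###.
generation 12 is ###.###., still not uniform .

no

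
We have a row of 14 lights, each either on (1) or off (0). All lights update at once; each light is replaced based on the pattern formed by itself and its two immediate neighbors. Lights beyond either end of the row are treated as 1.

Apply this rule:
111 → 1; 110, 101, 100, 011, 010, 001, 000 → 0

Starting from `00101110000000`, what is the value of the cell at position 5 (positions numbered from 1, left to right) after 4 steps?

0

00000100000000
00000000000000
00000000000000  (fixed point — unchanged through step 4)
position 5 holds 0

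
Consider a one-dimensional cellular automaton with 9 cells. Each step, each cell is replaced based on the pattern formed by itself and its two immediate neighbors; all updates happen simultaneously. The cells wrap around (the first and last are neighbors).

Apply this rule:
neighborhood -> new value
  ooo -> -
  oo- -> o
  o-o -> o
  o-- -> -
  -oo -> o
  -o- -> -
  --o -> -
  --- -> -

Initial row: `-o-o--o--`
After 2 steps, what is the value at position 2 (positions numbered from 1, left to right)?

-

--o------
---------
position 2 holds -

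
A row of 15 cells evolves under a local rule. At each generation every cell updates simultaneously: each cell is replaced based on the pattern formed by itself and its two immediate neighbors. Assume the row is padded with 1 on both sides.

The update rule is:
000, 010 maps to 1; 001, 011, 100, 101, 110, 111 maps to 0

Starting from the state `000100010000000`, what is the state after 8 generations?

010101010111110
010101010000000
010101010111110  (repeats generation 1; period 2)
generation 8: 010101010000000

010101010000000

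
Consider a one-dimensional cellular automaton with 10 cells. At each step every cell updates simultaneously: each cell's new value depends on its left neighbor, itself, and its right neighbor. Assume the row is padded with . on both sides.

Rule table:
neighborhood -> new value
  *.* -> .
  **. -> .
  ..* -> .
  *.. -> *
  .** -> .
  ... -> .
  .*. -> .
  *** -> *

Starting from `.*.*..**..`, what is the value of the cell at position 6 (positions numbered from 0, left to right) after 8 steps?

....*...*.
.....*...*
......*...
.......*..
........*.
.........*
..........
..........
position 6 holds .

.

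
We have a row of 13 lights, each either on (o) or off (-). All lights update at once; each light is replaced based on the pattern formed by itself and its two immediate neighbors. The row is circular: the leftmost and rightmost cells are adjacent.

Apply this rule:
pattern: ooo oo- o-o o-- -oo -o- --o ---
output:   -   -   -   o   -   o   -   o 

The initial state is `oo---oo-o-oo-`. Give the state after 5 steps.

--oo----o----
o---ooo-ooooo
-oo----------
---oooooooooo
oo-----------

oo-----------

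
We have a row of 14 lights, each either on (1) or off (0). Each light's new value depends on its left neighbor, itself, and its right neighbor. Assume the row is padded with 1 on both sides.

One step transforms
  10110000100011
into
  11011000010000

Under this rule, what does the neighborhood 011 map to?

0

At position 2 the neighborhood is 011; the next row has 0 there.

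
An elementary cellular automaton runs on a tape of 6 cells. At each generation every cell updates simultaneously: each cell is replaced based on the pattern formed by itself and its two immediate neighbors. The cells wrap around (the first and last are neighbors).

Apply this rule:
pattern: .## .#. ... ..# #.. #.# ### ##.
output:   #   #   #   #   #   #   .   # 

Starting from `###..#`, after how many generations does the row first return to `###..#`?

2

..####
###..#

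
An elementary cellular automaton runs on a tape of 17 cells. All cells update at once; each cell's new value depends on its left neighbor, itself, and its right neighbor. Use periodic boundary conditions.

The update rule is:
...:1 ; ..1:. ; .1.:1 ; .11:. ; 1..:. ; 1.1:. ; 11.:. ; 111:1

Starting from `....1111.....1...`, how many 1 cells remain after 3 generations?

9

111..11..111.1.11
11........1..1..1
1..111111.1..1...
count of 1: 9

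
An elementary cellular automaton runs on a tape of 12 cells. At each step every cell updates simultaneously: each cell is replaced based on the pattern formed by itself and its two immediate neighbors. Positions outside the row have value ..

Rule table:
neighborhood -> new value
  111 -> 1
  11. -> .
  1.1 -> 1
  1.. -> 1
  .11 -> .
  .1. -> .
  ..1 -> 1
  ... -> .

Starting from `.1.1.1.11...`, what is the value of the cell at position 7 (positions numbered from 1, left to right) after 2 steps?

1.1.1.1..1..
.1.1.1.11.1.
position 7 holds .

.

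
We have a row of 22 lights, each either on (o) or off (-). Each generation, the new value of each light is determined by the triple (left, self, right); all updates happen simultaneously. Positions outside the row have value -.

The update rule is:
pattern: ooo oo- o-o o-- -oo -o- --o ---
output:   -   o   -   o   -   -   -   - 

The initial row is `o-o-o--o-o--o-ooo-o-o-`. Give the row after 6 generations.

----------o----o-----o

generation 1: -----o----o-----o----o
generation 2: ------o----o-----o----
generation 3: -------o----o-----o---
generation 4: --------o----o-----o--
generation 5: ---------o----o-----o-
generation 6: ----------o----o-----o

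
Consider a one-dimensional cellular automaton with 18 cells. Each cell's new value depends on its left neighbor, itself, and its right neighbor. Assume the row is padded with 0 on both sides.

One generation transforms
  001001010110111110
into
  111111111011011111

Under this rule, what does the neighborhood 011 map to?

0

At position 9 the neighborhood is 011; the next row has 0 there.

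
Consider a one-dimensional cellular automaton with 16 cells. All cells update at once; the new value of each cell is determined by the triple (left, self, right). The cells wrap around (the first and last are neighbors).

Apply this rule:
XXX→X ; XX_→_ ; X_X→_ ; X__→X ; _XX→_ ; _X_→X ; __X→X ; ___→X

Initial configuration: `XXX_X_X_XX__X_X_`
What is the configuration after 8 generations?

___X___X__XXXXX_

_X__X_X___XXX_X_
XXXXX_XXXX_X__XX
XXXX___XX__XXX_X
XXX_XXX__XX_X___
_X___X_XX___XXXX
_XXXXX___XXX_XX_
X_XXX_XXX_X____X
___X___X__XXXXX_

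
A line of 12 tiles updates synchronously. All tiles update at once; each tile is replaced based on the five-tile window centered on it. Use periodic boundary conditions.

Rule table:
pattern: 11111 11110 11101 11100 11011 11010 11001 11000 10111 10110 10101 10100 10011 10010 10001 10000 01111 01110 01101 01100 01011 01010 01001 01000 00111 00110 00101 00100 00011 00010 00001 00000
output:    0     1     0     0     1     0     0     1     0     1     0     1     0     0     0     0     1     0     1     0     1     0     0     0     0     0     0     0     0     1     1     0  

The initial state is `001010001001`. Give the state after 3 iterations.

iteration 1: 000010010000
iteration 2: 001100000000
iteration 3: 100010000000

100010000000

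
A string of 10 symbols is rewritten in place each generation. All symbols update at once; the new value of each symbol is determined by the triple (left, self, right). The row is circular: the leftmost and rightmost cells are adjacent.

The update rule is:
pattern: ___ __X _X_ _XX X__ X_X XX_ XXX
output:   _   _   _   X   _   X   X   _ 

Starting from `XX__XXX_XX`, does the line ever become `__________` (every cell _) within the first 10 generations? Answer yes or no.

_X__X_XXX_
_____XX_X_
_____XXX__
_____X_X__
______X___
__________
all cells are _ at generation 6

yes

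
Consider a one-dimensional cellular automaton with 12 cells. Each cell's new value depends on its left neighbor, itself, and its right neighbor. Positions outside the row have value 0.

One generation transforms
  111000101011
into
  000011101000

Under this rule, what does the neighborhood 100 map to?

0

At position 3 the neighborhood is 100; the next row has 0 there.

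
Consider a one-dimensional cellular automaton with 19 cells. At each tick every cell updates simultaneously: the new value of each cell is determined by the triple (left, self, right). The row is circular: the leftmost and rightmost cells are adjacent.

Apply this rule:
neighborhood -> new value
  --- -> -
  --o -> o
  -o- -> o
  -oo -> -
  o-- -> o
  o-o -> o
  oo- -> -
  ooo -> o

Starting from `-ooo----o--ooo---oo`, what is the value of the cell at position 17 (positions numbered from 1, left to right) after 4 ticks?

o-o-o--oooo-o-o-o--
ooooooo-oo-oooooooo
oooooo-o--o-ooooooo
ooooo-oooooo-oooooo
position 17 holds o

o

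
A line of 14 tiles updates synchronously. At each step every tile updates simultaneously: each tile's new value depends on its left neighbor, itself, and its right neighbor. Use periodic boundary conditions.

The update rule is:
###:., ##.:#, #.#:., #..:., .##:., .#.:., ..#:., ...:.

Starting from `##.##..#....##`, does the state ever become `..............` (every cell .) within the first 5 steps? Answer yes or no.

yes

step 1: .#..#.........
step 2: ..............
all cells are . at step 2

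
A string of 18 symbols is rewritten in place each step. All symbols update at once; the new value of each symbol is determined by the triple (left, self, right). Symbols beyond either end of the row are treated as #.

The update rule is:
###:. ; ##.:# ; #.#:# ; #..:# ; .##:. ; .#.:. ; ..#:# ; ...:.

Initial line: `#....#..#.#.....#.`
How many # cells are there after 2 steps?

10

##..#.##.#.#...#.#
.###.#.##.#.#.#.#.
count of #: 10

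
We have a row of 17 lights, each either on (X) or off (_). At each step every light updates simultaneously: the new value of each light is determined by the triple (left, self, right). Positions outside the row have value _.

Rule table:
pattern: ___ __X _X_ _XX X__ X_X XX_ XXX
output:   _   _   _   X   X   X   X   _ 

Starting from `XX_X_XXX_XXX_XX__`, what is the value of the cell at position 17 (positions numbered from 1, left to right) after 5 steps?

XXX_XX_XXX_XXXXX_
X_XXXXXX_XXX___XX
_XX____XXX_XX__XX
_XXX___X_XXXXX_XX
_X_XX___XX___XXXX
position 17 holds X

X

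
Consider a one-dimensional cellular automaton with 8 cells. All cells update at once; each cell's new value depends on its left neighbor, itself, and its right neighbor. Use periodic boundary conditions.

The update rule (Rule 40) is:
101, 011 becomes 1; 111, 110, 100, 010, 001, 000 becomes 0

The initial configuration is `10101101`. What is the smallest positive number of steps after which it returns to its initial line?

01011011
10110110
01101101
11011010
10110101
01101011
11010110
10101101

8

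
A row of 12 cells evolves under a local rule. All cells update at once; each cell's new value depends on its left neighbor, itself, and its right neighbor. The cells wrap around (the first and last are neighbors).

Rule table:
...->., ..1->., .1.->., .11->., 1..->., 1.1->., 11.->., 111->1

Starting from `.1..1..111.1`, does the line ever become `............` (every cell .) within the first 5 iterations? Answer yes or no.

iteration 1: ........1...
iteration 2: ............
all cells are . at iteration 2

yes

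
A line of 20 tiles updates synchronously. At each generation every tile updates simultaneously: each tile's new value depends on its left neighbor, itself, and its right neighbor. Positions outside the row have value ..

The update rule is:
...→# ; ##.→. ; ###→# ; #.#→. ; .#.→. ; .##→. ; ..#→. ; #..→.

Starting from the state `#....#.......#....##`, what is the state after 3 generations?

..##...#####...##...
#....#..###..#....##
..##.....#.....##...

..##.....#.....##...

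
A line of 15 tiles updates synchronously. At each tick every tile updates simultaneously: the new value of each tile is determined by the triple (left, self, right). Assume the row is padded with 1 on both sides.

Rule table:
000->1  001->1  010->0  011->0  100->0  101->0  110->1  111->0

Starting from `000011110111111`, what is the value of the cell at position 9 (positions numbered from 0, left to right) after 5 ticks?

011100010000000
000101100111111
011000101000000
001011000011111
010001011100000
position 9 holds 1

1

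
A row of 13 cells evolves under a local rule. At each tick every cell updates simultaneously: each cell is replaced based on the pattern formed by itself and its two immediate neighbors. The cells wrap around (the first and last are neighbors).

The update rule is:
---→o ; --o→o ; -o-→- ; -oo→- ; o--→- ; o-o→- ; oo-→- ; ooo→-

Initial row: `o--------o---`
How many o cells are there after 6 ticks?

--ooooooo--oo
-o--------o--
o--ooooooo--o
--o--------o-
oo--ooooooo--
---o--------o
count of o: 2

2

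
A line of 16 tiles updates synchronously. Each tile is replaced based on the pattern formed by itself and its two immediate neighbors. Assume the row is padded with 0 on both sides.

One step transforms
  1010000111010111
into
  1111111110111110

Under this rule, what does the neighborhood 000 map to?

At position 4 the neighborhood is 000; the next row has 1 there.

1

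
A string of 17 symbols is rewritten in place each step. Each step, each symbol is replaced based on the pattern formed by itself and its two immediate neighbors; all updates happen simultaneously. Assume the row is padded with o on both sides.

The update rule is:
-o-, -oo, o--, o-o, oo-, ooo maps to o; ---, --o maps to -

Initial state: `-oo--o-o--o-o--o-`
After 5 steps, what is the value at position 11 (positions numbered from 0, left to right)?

o

oooo-oooo-oooo-oo
ooooooooooooooooo
ooooooooooooooooo  (fixed point — unchanged through step 5)
position 11 holds o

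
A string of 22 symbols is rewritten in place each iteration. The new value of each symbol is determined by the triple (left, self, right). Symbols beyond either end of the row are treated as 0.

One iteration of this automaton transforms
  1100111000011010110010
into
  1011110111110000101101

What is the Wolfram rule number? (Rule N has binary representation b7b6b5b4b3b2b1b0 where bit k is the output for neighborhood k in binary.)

position 5: 111 → 1  (bit 7 = 1)
position 1: 110 → 0  (bit 6 = 0)
position 13: 101 → 0  (bit 5 = 0)
position 2: 100 → 1  (bit 4 = 1)
position 0: 011 → 1  (bit 3 = 1)
position 14: 010 → 0  (bit 2 = 0)
position 3: 001 → 1  (bit 1 = 1)
position 8: 000 → 1  (bit 0 = 1)
bits b7..b0 = 10011011 = 155

155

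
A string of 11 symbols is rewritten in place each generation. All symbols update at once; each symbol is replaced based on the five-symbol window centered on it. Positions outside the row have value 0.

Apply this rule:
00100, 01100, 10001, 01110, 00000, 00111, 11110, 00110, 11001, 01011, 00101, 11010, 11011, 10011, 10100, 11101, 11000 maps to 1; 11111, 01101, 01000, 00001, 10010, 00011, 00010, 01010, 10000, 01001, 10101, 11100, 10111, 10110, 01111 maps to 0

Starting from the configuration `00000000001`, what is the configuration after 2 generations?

10000010101

11111111001
10000010101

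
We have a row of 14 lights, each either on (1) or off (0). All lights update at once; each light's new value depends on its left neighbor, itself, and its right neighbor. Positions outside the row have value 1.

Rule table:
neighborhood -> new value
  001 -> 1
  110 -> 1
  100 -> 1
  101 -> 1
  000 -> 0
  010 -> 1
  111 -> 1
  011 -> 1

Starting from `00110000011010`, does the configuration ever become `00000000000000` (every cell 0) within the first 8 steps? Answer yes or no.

11111000111111
11111101111111
11111111111111
11111111111111  (fixed point — unchanged through step 8)
step 8 is 11111111111111, still not uniform 0

no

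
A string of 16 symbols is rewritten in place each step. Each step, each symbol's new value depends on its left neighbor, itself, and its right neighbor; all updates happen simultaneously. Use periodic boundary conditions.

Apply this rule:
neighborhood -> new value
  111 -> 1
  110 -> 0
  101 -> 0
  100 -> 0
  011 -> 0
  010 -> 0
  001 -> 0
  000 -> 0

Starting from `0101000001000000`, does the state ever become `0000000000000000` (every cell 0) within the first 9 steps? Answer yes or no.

yes

step 1: 0000000000000000
all cells are 0 at step 1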